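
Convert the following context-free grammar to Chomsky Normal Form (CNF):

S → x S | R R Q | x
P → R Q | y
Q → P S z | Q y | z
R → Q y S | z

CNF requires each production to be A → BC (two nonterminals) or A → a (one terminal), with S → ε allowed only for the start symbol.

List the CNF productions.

TX → x; S → x; P → y; TZ → z; TY → y; Q → z; R → z; S → TX S; S → R X0; X0 → R Q; P → R Q; Q → P X1; X1 → S TZ; Q → Q TY; R → Q X2; X2 → TY S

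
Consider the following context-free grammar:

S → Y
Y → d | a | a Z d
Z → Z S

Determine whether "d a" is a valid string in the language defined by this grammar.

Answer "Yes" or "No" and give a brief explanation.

No - no valid derivation exists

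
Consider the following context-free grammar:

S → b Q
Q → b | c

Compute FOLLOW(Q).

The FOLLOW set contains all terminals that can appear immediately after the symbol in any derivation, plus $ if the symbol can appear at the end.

We compute FOLLOW(Q) using the standard algorithm.
FOLLOW(S) starts with {$}.
FIRST(Q) = {b, c}
FIRST(S) = {b}
FOLLOW(Q) = {$}
FOLLOW(S) = {$}
Therefore, FOLLOW(Q) = {$}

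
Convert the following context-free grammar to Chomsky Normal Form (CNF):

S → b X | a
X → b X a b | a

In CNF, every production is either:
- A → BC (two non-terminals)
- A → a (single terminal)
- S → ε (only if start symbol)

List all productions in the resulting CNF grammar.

TB → b; S → a; TA → a; X → a; S → TB X; X → TB X0; X0 → X X1; X1 → TA TB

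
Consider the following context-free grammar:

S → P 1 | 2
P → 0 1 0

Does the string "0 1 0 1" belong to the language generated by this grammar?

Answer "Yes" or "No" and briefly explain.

Yes - a valid derivation exists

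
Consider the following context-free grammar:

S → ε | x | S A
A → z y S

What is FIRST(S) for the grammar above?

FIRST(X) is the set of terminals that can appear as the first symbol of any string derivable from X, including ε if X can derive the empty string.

We compute FIRST(S) using the standard algorithm.
FIRST(A) = {z}
FIRST(S) = {x, z, ε}
Therefore, FIRST(S) = {x, z, ε}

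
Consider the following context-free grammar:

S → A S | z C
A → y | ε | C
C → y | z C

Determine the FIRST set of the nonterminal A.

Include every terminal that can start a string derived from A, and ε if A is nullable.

We compute FIRST(A) using the standard algorithm.
FIRST(A) = {y, z, ε}
FIRST(C) = {y, z}
FIRST(S) = {y, z}
Therefore, FIRST(A) = {y, z, ε}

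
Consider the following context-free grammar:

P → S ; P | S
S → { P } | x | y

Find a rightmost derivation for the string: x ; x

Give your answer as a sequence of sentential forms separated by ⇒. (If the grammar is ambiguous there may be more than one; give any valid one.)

P ⇒ S ; P ⇒ S ; S ⇒ S ; x ⇒ x ; x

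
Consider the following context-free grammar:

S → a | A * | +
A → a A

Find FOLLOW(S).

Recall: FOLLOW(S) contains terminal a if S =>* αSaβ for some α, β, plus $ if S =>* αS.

We compute FOLLOW(S) using the standard algorithm.
FOLLOW(S) starts with {$}.
FIRST(A) = {a}
FIRST(S) = {+, a}
FOLLOW(A) = {*}
FOLLOW(S) = {$}
Therefore, FOLLOW(S) = {$}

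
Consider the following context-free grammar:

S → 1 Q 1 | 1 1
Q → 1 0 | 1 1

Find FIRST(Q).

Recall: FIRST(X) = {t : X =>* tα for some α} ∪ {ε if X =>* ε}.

We compute FIRST(Q) using the standard algorithm.
FIRST(Q) = {1}
FIRST(S) = {1}
Therefore, FIRST(Q) = {1}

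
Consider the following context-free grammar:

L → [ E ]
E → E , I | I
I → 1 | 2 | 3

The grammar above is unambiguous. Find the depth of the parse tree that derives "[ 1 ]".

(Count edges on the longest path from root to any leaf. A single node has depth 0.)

3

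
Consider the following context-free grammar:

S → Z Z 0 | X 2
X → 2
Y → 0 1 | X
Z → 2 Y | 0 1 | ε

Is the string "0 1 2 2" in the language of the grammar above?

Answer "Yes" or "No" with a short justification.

No - no valid derivation exists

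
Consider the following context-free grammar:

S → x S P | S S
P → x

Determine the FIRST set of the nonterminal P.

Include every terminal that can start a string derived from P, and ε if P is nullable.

We compute FIRST(P) using the standard algorithm.
FIRST(P) = {x}
FIRST(S) = {x}
Therefore, FIRST(P) = {x}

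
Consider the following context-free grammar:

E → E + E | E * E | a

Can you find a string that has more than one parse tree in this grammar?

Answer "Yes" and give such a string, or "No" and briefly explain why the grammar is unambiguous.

Yes - the string 'a * a + a * a' has two distinct parse trees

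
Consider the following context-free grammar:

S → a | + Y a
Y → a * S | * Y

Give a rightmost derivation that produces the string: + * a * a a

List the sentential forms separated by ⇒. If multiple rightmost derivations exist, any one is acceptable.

S ⇒ + Y a ⇒ + * Y a ⇒ + * a * S a ⇒ + * a * a a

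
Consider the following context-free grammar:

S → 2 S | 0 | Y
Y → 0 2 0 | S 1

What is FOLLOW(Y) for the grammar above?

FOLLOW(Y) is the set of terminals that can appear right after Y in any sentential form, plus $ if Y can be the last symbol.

We compute FOLLOW(Y) using the standard algorithm.
FOLLOW(S) starts with {$}.
FIRST(S) = {0, 2}
FIRST(Y) = {0, 2}
FOLLOW(S) = {$, 1}
FOLLOW(Y) = {$, 1}
Therefore, FOLLOW(Y) = {$, 1}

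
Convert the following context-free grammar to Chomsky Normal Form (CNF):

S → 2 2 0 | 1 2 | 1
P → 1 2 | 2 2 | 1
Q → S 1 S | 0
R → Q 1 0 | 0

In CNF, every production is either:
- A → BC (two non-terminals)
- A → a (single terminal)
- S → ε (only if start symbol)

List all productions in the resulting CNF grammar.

T2 → 2; T0 → 0; T1 → 1; S → 1; P → 1; Q → 0; R → 0; S → T2 X0; X0 → T2 T0; S → T1 T2; P → T1 T2; P → T2 T2; Q → S X1; X1 → T1 S; R → Q X2; X2 → T1 T0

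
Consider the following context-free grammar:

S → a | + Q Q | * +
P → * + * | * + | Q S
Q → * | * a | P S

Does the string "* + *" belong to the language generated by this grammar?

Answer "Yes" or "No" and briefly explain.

No - no valid derivation exists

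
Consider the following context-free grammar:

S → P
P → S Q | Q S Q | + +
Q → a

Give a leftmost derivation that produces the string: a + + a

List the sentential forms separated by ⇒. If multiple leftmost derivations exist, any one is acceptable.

S ⇒ P ⇒ Q S Q ⇒ a S Q ⇒ a P Q ⇒ a + + Q ⇒ a + + a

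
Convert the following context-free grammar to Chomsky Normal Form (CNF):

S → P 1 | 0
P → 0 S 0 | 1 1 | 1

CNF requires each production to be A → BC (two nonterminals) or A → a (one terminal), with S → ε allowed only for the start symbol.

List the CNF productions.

T1 → 1; S → 0; T0 → 0; P → 1; S → P T1; P → T0 X0; X0 → S T0; P → T1 T1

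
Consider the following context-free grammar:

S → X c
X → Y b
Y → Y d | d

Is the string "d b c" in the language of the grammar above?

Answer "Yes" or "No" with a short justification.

Yes - a valid derivation exists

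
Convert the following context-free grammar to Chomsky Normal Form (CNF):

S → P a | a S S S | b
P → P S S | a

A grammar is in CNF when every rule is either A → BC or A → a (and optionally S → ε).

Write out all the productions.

TA → a; S → b; P → a; S → P TA; S → TA X0; X0 → S X1; X1 → S S; P → P X2; X2 → S S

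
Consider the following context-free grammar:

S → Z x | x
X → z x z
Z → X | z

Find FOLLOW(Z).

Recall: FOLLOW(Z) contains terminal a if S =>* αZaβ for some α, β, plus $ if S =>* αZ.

We compute FOLLOW(Z) using the standard algorithm.
FOLLOW(S) starts with {$}.
FIRST(S) = {x, z}
FIRST(X) = {z}
FIRST(Z) = {z}
FOLLOW(S) = {$}
FOLLOW(X) = {x}
FOLLOW(Z) = {x}
Therefore, FOLLOW(Z) = {x}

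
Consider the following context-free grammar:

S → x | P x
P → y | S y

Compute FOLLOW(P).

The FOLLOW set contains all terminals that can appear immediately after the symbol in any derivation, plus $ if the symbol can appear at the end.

We compute FOLLOW(P) using the standard algorithm.
FOLLOW(S) starts with {$}.
FIRST(P) = {x, y}
FIRST(S) = {x, y}
FOLLOW(P) = {x}
FOLLOW(S) = {$, y}
Therefore, FOLLOW(P) = {x}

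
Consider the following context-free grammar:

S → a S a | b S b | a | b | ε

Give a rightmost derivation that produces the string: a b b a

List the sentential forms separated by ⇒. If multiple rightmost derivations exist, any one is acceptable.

S ⇒ a S a ⇒ a b S b a ⇒ a b b a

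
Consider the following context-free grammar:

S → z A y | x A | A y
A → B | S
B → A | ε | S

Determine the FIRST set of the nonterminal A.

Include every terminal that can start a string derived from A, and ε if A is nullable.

We compute FIRST(A) using the standard algorithm.
FIRST(A) = {x, y, z, ε}
FIRST(B) = {x, y, z, ε}
FIRST(S) = {x, y, z}
Therefore, FIRST(A) = {x, y, z, ε}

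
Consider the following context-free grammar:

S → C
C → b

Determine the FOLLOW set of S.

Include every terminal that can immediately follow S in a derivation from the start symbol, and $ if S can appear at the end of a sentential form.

We compute FOLLOW(S) using the standard algorithm.
FOLLOW(S) starts with {$}.
FIRST(C) = {b}
FIRST(S) = {b}
FOLLOW(C) = {$}
FOLLOW(S) = {$}
Therefore, FOLLOW(S) = {$}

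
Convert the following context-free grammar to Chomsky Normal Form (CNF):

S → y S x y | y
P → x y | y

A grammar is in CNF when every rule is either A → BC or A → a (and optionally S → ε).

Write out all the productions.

TY → y; TX → x; S → y; P → y; S → TY X0; X0 → S X1; X1 → TX TY; P → TX TY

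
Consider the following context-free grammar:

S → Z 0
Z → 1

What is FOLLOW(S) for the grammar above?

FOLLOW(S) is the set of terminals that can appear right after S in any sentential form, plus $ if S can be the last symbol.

We compute FOLLOW(S) using the standard algorithm.
FOLLOW(S) starts with {$}.
FIRST(S) = {1}
FIRST(Z) = {1}
FOLLOW(S) = {$}
FOLLOW(Z) = {0}
Therefore, FOLLOW(S) = {$}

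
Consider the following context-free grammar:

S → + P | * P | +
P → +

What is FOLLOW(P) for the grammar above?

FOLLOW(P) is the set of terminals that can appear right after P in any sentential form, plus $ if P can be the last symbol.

We compute FOLLOW(P) using the standard algorithm.
FOLLOW(S) starts with {$}.
FIRST(P) = {+}
FIRST(S) = {*, +}
FOLLOW(P) = {$}
FOLLOW(S) = {$}
Therefore, FOLLOW(P) = {$}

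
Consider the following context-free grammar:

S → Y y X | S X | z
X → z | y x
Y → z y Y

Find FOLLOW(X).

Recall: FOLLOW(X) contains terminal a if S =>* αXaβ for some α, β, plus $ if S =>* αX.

We compute FOLLOW(X) using the standard algorithm.
FOLLOW(S) starts with {$}.
FIRST(S) = {z}
FIRST(X) = {y, z}
FIRST(Y) = {z}
FOLLOW(S) = {$, y, z}
FOLLOW(X) = {$, y, z}
FOLLOW(Y) = {y}
Therefore, FOLLOW(X) = {$, y, z}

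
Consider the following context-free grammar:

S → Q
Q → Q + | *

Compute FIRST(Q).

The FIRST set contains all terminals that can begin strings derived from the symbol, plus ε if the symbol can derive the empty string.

We compute FIRST(Q) using the standard algorithm.
FIRST(Q) = {*}
FIRST(S) = {*}
Therefore, FIRST(Q) = {*}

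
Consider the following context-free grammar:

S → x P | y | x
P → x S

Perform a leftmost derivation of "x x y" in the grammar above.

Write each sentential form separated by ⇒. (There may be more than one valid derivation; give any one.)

S ⇒ x P ⇒ x x S ⇒ x x y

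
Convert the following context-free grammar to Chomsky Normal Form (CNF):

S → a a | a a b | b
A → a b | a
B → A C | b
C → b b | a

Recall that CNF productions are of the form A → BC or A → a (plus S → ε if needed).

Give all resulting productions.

TA → a; TB → b; S → b; A → a; B → b; C → a; S → TA TA; S → TA X0; X0 → TA TB; A → TA TB; B → A C; C → TB TB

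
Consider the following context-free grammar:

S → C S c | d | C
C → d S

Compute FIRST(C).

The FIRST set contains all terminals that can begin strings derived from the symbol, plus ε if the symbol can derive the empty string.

We compute FIRST(C) using the standard algorithm.
FIRST(C) = {d}
FIRST(S) = {d}
Therefore, FIRST(C) = {d}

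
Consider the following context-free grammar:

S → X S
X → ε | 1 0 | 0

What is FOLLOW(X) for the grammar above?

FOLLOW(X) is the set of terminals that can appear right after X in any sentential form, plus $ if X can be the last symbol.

We compute FOLLOW(X) using the standard algorithm.
FOLLOW(S) starts with {$}.
FIRST(S) = {0, 1}
FIRST(X) = {0, 1, ε}
FOLLOW(S) = {$}
FOLLOW(X) = {0, 1}
Therefore, FOLLOW(X) = {0, 1}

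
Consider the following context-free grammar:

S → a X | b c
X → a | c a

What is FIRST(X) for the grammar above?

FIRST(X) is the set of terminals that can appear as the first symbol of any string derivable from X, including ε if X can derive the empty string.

We compute FIRST(X) using the standard algorithm.
FIRST(S) = {a, b}
FIRST(X) = {a, c}
Therefore, FIRST(X) = {a, c}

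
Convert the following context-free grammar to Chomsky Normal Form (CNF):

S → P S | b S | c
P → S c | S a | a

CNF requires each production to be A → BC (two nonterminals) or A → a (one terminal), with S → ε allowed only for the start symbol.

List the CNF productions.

TB → b; S → c; TC → c; TA → a; P → a; S → P S; S → TB S; P → S TC; P → S TA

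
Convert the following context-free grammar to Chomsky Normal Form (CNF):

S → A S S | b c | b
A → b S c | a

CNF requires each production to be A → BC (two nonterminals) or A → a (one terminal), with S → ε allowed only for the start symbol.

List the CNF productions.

TB → b; TC → c; S → b; A → a; S → A X0; X0 → S S; S → TB TC; A → TB X1; X1 → S TC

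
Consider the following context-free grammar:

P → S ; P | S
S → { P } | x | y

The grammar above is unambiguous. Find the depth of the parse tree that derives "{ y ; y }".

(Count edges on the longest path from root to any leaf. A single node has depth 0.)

5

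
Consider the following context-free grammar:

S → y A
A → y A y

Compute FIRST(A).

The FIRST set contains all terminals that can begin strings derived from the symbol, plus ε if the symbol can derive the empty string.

We compute FIRST(A) using the standard algorithm.
FIRST(A) = {y}
FIRST(S) = {y}
Therefore, FIRST(A) = {y}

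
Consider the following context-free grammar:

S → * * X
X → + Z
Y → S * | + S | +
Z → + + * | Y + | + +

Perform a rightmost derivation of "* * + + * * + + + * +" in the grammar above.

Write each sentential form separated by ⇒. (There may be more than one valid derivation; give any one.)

S ⇒ * * X ⇒ * * + Z ⇒ * * + Y + ⇒ * * + + S + ⇒ * * + + * * X + ⇒ * * + + * * + Z + ⇒ * * + + * * + + + * +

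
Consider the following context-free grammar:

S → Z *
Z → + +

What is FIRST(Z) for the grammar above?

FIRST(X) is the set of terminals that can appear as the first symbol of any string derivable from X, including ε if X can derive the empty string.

We compute FIRST(Z) using the standard algorithm.
FIRST(S) = {+}
FIRST(Z) = {+}
Therefore, FIRST(Z) = {+}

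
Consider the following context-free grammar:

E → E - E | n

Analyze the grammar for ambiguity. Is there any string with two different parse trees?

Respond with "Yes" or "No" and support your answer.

Yes - the string 'n - n - n - n - n' has two distinct parse trees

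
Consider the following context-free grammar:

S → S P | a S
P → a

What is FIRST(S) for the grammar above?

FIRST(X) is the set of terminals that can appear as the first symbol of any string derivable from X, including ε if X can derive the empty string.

We compute FIRST(S) using the standard algorithm.
FIRST(P) = {a}
FIRST(S) = {a}
Therefore, FIRST(S) = {a}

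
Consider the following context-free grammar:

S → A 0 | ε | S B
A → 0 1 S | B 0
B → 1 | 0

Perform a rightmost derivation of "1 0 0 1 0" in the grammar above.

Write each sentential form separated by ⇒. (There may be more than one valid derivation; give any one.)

S ⇒ S B ⇒ S 0 ⇒ S B 0 ⇒ S 1 0 ⇒ A 0 1 0 ⇒ B 0 0 1 0 ⇒ 1 0 0 1 0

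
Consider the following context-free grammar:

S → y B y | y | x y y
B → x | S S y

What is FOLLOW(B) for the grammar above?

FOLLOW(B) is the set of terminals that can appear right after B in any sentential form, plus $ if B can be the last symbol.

We compute FOLLOW(B) using the standard algorithm.
FOLLOW(S) starts with {$}.
FIRST(B) = {x, y}
FIRST(S) = {x, y}
FOLLOW(B) = {y}
FOLLOW(S) = {$, x, y}
Therefore, FOLLOW(B) = {y}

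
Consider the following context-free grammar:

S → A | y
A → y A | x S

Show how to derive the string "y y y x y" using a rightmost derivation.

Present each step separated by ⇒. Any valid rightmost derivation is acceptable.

S ⇒ A ⇒ y A ⇒ y y A ⇒ y y y A ⇒ y y y x S ⇒ y y y x y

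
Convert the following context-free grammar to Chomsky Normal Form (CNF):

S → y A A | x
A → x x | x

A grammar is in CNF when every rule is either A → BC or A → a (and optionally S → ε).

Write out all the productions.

TY → y; S → x; TX → x; A → x; S → TY X0; X0 → A A; A → TX TX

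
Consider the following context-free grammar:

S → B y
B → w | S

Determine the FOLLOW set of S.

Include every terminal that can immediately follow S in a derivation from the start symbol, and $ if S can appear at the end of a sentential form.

We compute FOLLOW(S) using the standard algorithm.
FOLLOW(S) starts with {$}.
FIRST(B) = {w}
FIRST(S) = {w}
FOLLOW(B) = {y}
FOLLOW(S) = {$, y}
Therefore, FOLLOW(S) = {$, y}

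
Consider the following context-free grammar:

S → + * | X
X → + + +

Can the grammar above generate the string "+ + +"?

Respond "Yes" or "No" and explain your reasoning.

Yes - a valid derivation exists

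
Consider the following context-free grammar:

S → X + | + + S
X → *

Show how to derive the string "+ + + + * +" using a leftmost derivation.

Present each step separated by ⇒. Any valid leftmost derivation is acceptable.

S ⇒ + + S ⇒ + + + + S ⇒ + + + + X + ⇒ + + + + * +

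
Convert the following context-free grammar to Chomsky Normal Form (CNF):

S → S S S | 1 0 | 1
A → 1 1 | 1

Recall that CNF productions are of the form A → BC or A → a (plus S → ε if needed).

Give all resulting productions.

T1 → 1; T0 → 0; S → 1; A → 1; S → S X0; X0 → S S; S → T1 T0; A → T1 T1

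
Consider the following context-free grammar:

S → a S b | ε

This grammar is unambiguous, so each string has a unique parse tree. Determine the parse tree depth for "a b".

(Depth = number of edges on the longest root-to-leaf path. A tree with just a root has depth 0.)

2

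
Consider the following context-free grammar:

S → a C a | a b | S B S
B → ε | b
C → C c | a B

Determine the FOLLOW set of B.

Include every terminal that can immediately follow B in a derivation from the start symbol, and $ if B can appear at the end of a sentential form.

We compute FOLLOW(B) using the standard algorithm.
FOLLOW(S) starts with {$}.
FIRST(B) = {b, ε}
FIRST(C) = {a}
FIRST(S) = {a}
FOLLOW(B) = {a, c}
FOLLOW(C) = {a, c}
FOLLOW(S) = {$, a, b}
Therefore, FOLLOW(B) = {a, c}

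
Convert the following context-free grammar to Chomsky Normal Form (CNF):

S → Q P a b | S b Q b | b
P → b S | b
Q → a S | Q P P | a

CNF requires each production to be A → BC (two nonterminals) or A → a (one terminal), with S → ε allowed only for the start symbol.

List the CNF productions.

TA → a; TB → b; S → b; P → b; Q → a; S → Q X0; X0 → P X1; X1 → TA TB; S → S X2; X2 → TB X3; X3 → Q TB; P → TB S; Q → TA S; Q → Q X4; X4 → P P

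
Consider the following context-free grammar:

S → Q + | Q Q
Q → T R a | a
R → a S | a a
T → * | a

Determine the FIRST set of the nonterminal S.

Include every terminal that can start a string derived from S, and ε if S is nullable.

We compute FIRST(S) using the standard algorithm.
FIRST(Q) = {*, a}
FIRST(R) = {a}
FIRST(S) = {*, a}
FIRST(T) = {*, a}
Therefore, FIRST(S) = {*, a}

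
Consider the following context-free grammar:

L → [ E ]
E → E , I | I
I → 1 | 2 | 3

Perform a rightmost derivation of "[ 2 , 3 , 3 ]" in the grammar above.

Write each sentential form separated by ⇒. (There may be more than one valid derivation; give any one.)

L ⇒ [ E ] ⇒ [ E , I ] ⇒ [ E , 3 ] ⇒ [ E , I , 3 ] ⇒ [ E , 3 , 3 ] ⇒ [ I , 3 , 3 ] ⇒ [ 2 , 3 , 3 ]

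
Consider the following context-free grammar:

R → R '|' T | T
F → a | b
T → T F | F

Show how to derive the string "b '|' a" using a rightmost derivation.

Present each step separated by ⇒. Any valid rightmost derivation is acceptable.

R ⇒ R '|' T ⇒ R '|' F ⇒ R '|' a ⇒ T '|' a ⇒ F '|' a ⇒ b '|' a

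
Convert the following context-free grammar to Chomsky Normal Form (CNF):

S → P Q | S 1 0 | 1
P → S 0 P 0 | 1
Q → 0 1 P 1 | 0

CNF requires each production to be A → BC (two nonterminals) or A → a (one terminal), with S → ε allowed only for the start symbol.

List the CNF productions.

T1 → 1; T0 → 0; S → 1; P → 1; Q → 0; S → P Q; S → S X0; X0 → T1 T0; P → S X1; X1 → T0 X2; X2 → P T0; Q → T0 X3; X3 → T1 X4; X4 → P T1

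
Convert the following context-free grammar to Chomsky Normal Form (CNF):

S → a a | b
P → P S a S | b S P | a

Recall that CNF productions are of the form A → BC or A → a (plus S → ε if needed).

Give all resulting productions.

TA → a; S → b; TB → b; P → a; S → TA TA; P → P X0; X0 → S X1; X1 → TA S; P → TB X2; X2 → S P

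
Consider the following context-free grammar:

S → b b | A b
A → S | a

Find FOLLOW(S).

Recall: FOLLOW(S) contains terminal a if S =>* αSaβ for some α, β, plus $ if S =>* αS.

We compute FOLLOW(S) using the standard algorithm.
FOLLOW(S) starts with {$}.
FIRST(A) = {a, b}
FIRST(S) = {a, b}
FOLLOW(A) = {b}
FOLLOW(S) = {$, b}
Therefore, FOLLOW(S) = {$, b}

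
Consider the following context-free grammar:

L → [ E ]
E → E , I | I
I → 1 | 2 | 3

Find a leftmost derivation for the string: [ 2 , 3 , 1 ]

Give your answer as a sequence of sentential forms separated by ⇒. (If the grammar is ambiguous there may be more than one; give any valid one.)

L ⇒ [ E ] ⇒ [ E , I ] ⇒ [ E , I , I ] ⇒ [ I , I , I ] ⇒ [ 2 , I , I ] ⇒ [ 2 , 3 , I ] ⇒ [ 2 , 3 , 1 ]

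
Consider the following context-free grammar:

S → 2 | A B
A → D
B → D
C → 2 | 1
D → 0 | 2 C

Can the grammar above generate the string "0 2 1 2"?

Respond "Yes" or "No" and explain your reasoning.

No - no valid derivation exists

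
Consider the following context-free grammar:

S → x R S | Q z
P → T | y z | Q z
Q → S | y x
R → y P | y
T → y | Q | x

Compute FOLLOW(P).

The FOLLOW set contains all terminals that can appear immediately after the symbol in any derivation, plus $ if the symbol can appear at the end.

We compute FOLLOW(P) using the standard algorithm.
FOLLOW(S) starts with {$}.
FIRST(P) = {x, y}
FIRST(Q) = {x, y}
FIRST(R) = {y}
FIRST(S) = {x, y}
FIRST(T) = {x, y}
FOLLOW(P) = {x, y}
FOLLOW(Q) = {x, y, z}
FOLLOW(R) = {x, y}
FOLLOW(S) = {$, x, y, z}
FOLLOW(T) = {x, y}
Therefore, FOLLOW(P) = {x, y}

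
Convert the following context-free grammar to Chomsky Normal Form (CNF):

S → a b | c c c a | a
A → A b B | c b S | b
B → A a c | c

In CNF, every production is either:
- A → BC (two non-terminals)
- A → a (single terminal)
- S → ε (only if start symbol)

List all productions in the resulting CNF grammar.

TA → a; TB → b; TC → c; S → a; A → b; B → c; S → TA TB; S → TC X0; X0 → TC X1; X1 → TC TA; A → A X2; X2 → TB B; A → TC X3; X3 → TB S; B → A X4; X4 → TA TC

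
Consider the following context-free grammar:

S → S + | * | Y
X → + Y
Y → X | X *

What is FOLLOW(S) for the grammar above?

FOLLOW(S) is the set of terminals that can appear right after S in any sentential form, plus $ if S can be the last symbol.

We compute FOLLOW(S) using the standard algorithm.
FOLLOW(S) starts with {$}.
FIRST(S) = {*, +}
FIRST(X) = {+}
FIRST(Y) = {+}
FOLLOW(S) = {$, +}
FOLLOW(X) = {$, *, +}
FOLLOW(Y) = {$, *, +}
Therefore, FOLLOW(S) = {$, +}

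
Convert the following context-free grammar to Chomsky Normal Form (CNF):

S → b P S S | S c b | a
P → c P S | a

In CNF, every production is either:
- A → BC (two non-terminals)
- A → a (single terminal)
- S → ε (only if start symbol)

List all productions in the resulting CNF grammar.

TB → b; TC → c; S → a; P → a; S → TB X0; X0 → P X1; X1 → S S; S → S X2; X2 → TC TB; P → TC X3; X3 → P S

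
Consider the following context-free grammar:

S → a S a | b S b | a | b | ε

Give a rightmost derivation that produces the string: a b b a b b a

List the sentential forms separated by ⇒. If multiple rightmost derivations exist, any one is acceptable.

S ⇒ a S a ⇒ a b S b a ⇒ a b b S b b a ⇒ a b b a b b a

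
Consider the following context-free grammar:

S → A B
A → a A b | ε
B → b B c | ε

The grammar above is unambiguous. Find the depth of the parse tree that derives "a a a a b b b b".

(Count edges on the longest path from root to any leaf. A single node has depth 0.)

6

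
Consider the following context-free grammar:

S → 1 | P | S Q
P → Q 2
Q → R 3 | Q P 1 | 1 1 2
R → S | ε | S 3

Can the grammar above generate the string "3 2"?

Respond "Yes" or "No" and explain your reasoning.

Yes - a valid derivation exists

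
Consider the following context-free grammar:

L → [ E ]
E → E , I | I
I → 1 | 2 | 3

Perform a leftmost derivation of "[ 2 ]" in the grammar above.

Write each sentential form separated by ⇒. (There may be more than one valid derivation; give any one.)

L ⇒ [ E ] ⇒ [ I ] ⇒ [ 2 ]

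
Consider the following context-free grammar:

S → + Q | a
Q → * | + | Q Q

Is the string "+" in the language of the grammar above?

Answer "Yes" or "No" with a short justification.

No - no valid derivation exists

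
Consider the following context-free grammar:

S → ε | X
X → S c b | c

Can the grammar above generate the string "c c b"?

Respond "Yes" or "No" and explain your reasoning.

Yes - a valid derivation exists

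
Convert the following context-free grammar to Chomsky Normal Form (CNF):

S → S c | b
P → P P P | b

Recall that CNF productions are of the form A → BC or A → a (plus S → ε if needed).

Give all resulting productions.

TC → c; S → b; P → b; S → S TC; P → P X0; X0 → P P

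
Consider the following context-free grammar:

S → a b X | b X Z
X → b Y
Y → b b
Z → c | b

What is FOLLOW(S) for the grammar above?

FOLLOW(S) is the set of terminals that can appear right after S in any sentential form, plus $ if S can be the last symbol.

We compute FOLLOW(S) using the standard algorithm.
FOLLOW(S) starts with {$}.
FIRST(S) = {a, b}
FIRST(X) = {b}
FIRST(Y) = {b}
FIRST(Z) = {b, c}
FOLLOW(S) = {$}
FOLLOW(X) = {$, b, c}
FOLLOW(Y) = {$, b, c}
FOLLOW(Z) = {$}
Therefore, FOLLOW(S) = {$}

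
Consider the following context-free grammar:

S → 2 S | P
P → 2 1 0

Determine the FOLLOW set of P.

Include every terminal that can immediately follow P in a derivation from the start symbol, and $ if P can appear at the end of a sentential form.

We compute FOLLOW(P) using the standard algorithm.
FOLLOW(S) starts with {$}.
FIRST(P) = {2}
FIRST(S) = {2}
FOLLOW(P) = {$}
FOLLOW(S) = {$}
Therefore, FOLLOW(P) = {$}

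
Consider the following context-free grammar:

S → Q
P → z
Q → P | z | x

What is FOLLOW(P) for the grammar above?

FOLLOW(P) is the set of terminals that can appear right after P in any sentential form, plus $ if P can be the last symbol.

We compute FOLLOW(P) using the standard algorithm.
FOLLOW(S) starts with {$}.
FIRST(P) = {z}
FIRST(Q) = {x, z}
FIRST(S) = {x, z}
FOLLOW(P) = {$}
FOLLOW(Q) = {$}
FOLLOW(S) = {$}
Therefore, FOLLOW(P) = {$}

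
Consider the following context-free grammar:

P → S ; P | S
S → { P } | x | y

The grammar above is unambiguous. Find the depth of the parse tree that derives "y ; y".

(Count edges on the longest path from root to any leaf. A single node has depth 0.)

3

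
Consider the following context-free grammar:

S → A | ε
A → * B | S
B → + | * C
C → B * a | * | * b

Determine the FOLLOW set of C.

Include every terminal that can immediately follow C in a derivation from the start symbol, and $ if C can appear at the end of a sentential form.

We compute FOLLOW(C) using the standard algorithm.
FOLLOW(S) starts with {$}.
FIRST(A) = {*, ε}
FIRST(B) = {*, +}
FIRST(C) = {*, +}
FIRST(S) = {*, ε}
FOLLOW(A) = {$}
FOLLOW(B) = {$, *}
FOLLOW(C) = {$, *}
FOLLOW(S) = {$}
Therefore, FOLLOW(C) = {$, *}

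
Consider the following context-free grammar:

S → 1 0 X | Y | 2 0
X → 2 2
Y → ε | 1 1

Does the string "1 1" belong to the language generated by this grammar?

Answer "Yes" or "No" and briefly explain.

Yes - a valid derivation exists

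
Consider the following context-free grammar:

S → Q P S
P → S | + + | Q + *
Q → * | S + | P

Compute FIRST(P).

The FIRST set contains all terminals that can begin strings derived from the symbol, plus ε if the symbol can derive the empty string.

We compute FIRST(P) using the standard algorithm.
FIRST(P) = {*, +}
FIRST(Q) = {*, +}
FIRST(S) = {*, +}
Therefore, FIRST(P) = {*, +}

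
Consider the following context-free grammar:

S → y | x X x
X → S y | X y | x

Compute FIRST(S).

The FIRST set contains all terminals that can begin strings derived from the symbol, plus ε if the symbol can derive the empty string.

We compute FIRST(S) using the standard algorithm.
FIRST(S) = {x, y}
FIRST(X) = {x, y}
Therefore, FIRST(S) = {x, y}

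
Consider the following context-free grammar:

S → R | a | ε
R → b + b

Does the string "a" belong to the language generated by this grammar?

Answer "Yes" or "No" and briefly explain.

Yes - a valid derivation exists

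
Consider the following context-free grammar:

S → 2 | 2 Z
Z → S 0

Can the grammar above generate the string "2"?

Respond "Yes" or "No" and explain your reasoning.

Yes - a valid derivation exists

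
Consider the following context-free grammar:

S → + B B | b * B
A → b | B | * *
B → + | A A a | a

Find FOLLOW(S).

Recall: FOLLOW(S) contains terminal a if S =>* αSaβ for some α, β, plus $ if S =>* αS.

We compute FOLLOW(S) using the standard algorithm.
FOLLOW(S) starts with {$}.
FIRST(A) = {*, +, a, b}
FIRST(B) = {*, +, a, b}
FIRST(S) = {+, b}
FOLLOW(A) = {*, +, a, b}
FOLLOW(B) = {$, *, +, a, b}
FOLLOW(S) = {$}
Therefore, FOLLOW(S) = {$}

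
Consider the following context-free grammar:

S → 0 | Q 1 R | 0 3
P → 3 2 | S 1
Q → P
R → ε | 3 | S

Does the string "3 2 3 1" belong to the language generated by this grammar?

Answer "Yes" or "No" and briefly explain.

No - no valid derivation exists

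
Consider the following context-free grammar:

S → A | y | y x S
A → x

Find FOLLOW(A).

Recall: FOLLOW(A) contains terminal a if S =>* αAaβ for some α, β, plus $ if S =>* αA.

We compute FOLLOW(A) using the standard algorithm.
FOLLOW(S) starts with {$}.
FIRST(A) = {x}
FIRST(S) = {x, y}
FOLLOW(A) = {$}
FOLLOW(S) = {$}
Therefore, FOLLOW(A) = {$}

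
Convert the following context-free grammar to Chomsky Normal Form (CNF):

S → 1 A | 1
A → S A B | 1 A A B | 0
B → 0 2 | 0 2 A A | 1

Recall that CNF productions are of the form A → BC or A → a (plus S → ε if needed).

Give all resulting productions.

T1 → 1; S → 1; A → 0; T0 → 0; T2 → 2; B → 1; S → T1 A; A → S X0; X0 → A B; A → T1 X1; X1 → A X2; X2 → A B; B → T0 T2; B → T0 X3; X3 → T2 X4; X4 → A A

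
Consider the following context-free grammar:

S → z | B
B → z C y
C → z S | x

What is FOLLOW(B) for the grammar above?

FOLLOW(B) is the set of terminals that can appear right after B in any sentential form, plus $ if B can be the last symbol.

We compute FOLLOW(B) using the standard algorithm.
FOLLOW(S) starts with {$}.
FIRST(B) = {z}
FIRST(C) = {x, z}
FIRST(S) = {z}
FOLLOW(B) = {$, y}
FOLLOW(C) = {y}
FOLLOW(S) = {$, y}
Therefore, FOLLOW(B) = {$, y}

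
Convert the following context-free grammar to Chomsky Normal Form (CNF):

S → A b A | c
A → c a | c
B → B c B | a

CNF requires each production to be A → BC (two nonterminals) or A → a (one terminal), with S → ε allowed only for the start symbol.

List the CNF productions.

TB → b; S → c; TC → c; TA → a; A → c; B → a; S → A X0; X0 → TB A; A → TC TA; B → B X1; X1 → TC B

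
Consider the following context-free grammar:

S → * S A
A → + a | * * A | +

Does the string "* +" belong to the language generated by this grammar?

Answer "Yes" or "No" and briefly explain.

No - no valid derivation exists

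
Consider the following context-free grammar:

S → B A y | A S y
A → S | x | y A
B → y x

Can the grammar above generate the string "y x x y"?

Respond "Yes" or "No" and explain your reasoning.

Yes - a valid derivation exists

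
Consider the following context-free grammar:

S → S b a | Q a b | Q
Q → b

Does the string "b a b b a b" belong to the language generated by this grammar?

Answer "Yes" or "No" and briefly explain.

No - no valid derivation exists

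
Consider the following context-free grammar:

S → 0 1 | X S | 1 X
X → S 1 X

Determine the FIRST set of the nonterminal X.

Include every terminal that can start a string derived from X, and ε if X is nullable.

We compute FIRST(X) using the standard algorithm.
FIRST(S) = {0, 1}
FIRST(X) = {0, 1}
Therefore, FIRST(X) = {0, 1}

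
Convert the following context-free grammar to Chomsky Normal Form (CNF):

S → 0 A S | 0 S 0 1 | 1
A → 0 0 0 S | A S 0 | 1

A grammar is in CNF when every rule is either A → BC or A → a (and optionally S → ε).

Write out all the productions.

T0 → 0; T1 → 1; S → 1; A → 1; S → T0 X0; X0 → A S; S → T0 X1; X1 → S X2; X2 → T0 T1; A → T0 X3; X3 → T0 X4; X4 → T0 S; A → A X5; X5 → S T0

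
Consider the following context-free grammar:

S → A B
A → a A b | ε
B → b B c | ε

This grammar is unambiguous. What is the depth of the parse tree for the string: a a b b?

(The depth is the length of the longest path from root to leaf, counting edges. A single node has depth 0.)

4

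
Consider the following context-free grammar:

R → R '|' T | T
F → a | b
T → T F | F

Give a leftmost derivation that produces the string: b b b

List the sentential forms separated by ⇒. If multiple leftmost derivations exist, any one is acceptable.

R ⇒ T ⇒ T F ⇒ T F F ⇒ F F F ⇒ b F F ⇒ b b F ⇒ b b b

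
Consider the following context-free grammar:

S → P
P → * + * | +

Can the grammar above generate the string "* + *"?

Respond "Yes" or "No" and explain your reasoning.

Yes - a valid derivation exists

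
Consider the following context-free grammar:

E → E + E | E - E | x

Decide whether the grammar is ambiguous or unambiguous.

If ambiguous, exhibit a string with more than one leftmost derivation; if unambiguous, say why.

Ambiguous - the string 'x - x - x + x - x' has two distinct leftmost derivations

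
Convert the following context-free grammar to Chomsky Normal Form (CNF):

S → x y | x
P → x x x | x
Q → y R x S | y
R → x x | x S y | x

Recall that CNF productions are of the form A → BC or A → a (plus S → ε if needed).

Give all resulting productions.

TX → x; TY → y; S → x; P → x; Q → y; R → x; S → TX TY; P → TX X0; X0 → TX TX; Q → TY X1; X1 → R X2; X2 → TX S; R → TX TX; R → TX X3; X3 → S TY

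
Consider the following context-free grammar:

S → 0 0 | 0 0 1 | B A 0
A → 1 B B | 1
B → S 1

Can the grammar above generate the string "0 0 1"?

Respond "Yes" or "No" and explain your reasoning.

Yes - a valid derivation exists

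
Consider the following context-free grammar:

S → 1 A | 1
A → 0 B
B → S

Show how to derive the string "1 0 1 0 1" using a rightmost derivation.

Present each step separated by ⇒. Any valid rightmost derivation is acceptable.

S ⇒ 1 A ⇒ 1 0 B ⇒ 1 0 S ⇒ 1 0 1 A ⇒ 1 0 1 0 B ⇒ 1 0 1 0 S ⇒ 1 0 1 0 1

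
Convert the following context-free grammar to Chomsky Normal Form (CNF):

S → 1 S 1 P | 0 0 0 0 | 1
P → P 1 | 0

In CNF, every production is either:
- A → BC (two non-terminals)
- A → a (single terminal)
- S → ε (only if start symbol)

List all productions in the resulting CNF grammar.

T1 → 1; T0 → 0; S → 1; P → 0; S → T1 X0; X0 → S X1; X1 → T1 P; S → T0 X2; X2 → T0 X3; X3 → T0 T0; P → P T1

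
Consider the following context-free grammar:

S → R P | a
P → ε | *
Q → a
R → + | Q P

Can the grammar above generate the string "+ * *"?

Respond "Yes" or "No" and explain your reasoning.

No - no valid derivation exists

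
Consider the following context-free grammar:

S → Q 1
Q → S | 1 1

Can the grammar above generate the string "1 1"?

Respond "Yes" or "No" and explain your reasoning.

No - no valid derivation exists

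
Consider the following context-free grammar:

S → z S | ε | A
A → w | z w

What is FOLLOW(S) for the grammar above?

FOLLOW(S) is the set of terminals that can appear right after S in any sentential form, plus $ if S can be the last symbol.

We compute FOLLOW(S) using the standard algorithm.
FOLLOW(S) starts with {$}.
FIRST(A) = {w, z}
FIRST(S) = {w, z, ε}
FOLLOW(A) = {$}
FOLLOW(S) = {$}
Therefore, FOLLOW(S) = {$}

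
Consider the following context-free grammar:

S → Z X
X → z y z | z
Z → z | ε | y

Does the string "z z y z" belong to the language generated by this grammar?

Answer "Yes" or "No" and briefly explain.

Yes - a valid derivation exists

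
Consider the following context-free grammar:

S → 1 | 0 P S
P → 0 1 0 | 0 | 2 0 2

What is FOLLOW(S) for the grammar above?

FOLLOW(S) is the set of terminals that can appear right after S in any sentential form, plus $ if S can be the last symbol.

We compute FOLLOW(S) using the standard algorithm.
FOLLOW(S) starts with {$}.
FIRST(P) = {0, 2}
FIRST(S) = {0, 1}
FOLLOW(P) = {0, 1}
FOLLOW(S) = {$}
Therefore, FOLLOW(S) = {$}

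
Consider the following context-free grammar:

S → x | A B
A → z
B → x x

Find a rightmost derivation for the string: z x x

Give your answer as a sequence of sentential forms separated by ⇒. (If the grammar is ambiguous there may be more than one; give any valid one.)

S ⇒ A B ⇒ A x x ⇒ z x x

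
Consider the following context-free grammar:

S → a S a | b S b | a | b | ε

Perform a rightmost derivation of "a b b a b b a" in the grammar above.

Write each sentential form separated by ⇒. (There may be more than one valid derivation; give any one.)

S ⇒ a S a ⇒ a b S b a ⇒ a b b S b b a ⇒ a b b a b b a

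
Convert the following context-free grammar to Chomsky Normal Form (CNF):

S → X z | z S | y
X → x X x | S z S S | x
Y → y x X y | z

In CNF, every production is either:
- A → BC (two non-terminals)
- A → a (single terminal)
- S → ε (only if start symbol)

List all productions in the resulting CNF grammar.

TZ → z; S → y; TX → x; X → x; TY → y; Y → z; S → X TZ; S → TZ S; X → TX X0; X0 → X TX; X → S X1; X1 → TZ X2; X2 → S S; Y → TY X3; X3 → TX X4; X4 → X TY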